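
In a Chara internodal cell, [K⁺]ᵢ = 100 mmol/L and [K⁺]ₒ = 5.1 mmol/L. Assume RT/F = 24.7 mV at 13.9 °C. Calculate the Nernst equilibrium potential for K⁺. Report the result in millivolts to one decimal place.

E = (24.7/z) · ln([K⁺]_out/[K⁺]_in) with z = +1.
= (24.7/1) · ln(5.1/100) = 24.70 · ln(0.051)
= 24.70 · (-2.9759) = -73.51 mV

-73.5 mV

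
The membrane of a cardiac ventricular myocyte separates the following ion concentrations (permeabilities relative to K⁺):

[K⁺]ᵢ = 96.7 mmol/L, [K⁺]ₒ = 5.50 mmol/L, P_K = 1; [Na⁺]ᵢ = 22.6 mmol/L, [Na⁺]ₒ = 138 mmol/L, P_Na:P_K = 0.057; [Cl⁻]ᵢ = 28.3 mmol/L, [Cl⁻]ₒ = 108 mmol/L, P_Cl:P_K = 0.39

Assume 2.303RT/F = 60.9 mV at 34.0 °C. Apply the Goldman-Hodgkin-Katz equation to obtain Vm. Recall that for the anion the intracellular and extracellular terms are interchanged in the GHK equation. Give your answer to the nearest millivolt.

-46 mV

Vm = 60.9 · log₁₀[(Σ P·[cation]ₒ + Σ P·[anion]ᵢ) / (Σ P·[cation]ᵢ + Σ P·[anion]ₒ)]
Numerator = 1×5.50 + 0.057×138 + 0.39×28.3 = 24.4
Denominator = 1×96.7 + 0.057×22.6 + 0.39×108 = 140.1
Vm = 60.9 · log₁₀(0.17417) = 60.9 × (-0.7590) = -46.22 mV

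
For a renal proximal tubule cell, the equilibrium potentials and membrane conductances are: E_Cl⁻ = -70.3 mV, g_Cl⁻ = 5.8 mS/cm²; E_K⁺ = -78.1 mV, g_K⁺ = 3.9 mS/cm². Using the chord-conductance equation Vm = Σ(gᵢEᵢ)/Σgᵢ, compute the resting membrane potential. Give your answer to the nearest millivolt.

-73 mV

Σ gᵢEᵢ = 5.8·(-70.3) + 3.9·(-78.1) = -712.33
Σ gᵢ = 5.8 + 3.9 = 9.7
Vm = -712.33 / 9.7 = -73.44 mV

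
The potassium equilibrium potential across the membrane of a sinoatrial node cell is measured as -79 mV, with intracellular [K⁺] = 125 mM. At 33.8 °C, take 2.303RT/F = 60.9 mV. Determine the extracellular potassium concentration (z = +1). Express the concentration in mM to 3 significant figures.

6.31 mM

Nernst: E = (60.9/1) · log₁₀([out]/[in]), so log₁₀([out]/[in]) = -79.0 × 1 / 60.9 = -1.2972.
[out]/[in] = 10^(-1.2972) = 0.05044.
[out] = 0.05044 × 125 = 6.305 mM.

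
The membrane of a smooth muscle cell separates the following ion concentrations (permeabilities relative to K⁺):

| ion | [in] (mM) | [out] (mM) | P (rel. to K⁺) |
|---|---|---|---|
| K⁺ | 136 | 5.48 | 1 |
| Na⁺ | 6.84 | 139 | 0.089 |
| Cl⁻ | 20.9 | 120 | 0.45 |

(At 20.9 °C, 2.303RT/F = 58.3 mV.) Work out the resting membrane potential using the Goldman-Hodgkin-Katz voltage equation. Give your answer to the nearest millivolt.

-49 mV

Vm = 58.3 · log₁₀[(Σ P·[cation]ₒ + Σ P·[anion]ᵢ) / (Σ P·[cation]ᵢ + Σ P·[anion]ₒ)]
Numerator = 1×5.48 + 0.089×139 + 0.45×20.9 = 27.26
Denominator = 1×136 + 0.089×6.84 + 0.45×120 = 190.6
Vm = 58.3 · log₁₀(0.14299) = 58.3 × (-0.8447) = -49.24 mV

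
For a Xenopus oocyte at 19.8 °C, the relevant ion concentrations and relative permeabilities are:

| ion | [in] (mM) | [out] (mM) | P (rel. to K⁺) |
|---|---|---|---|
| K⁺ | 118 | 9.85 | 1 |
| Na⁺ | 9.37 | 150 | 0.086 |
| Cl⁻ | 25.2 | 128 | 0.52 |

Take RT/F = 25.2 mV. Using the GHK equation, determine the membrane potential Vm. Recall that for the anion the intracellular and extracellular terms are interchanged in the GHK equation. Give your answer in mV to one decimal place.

Vm = 25.2 · ln[(Σ P·[cation]ₒ + Σ P·[anion]ᵢ) / (Σ P·[cation]ᵢ + Σ P·[anion]ₒ)]
Numerator = 1×9.85 + 0.086×150 + 0.52×25.2 = 35.85
Denominator = 1×118 + 0.086×9.37 + 0.52×128 = 185.4
Vm = 25.2 · ln(0.19342) = 25.2 × (-1.6429) = -41.40 mV

-41.4 mV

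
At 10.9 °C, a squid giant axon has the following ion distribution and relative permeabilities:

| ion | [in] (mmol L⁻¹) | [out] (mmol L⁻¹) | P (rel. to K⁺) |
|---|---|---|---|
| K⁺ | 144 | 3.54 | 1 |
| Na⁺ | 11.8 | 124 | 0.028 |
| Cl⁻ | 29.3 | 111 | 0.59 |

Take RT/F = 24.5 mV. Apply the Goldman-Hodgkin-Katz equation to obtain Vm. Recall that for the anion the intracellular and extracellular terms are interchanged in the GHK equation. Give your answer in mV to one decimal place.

Vm = 24.5 · ln[(Σ P·[cation]ₒ + Σ P·[anion]ᵢ) / (Σ P·[cation]ᵢ + Σ P·[anion]ₒ)]
Numerator = 1×3.54 + 0.028×124 + 0.59×29.3 = 24.3
Denominator = 1×144 + 0.028×11.8 + 0.59×111 = 209.8
Vm = 24.5 · ln(0.11581) = 24.5 × (-2.1558) = -52.82 mV

-52.8 mV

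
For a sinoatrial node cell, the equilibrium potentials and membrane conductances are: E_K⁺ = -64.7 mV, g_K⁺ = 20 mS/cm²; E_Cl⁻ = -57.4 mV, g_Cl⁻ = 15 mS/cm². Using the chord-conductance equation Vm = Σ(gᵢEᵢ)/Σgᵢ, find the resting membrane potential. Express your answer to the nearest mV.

Σ gᵢEᵢ = 20·(-64.7) + 15·(-57.4) = -2155.00
Σ gᵢ = 20 + 15 = 35
Vm = -2155.00 / 35 = -61.57 mV

-62 mV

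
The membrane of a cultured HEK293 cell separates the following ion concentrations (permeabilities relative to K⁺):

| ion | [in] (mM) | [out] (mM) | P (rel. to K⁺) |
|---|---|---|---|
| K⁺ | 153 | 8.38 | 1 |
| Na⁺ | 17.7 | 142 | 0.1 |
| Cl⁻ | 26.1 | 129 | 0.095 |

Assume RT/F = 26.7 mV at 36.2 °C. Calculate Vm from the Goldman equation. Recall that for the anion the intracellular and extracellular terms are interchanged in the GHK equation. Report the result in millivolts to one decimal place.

-50.6 mV

Vm = 26.7 · ln[(Σ P·[cation]ₒ + Σ P·[anion]ᵢ) / (Σ P·[cation]ᵢ + Σ P·[anion]ₒ)]
Numerator = 1×8.38 + 0.1×142 + 0.095×26.1 = 25.06
Denominator = 1×153 + 0.1×17.7 + 0.095×129 = 167
Vm = 26.7 · ln(0.15003) = 26.7 × (-1.8969) = -50.65 mV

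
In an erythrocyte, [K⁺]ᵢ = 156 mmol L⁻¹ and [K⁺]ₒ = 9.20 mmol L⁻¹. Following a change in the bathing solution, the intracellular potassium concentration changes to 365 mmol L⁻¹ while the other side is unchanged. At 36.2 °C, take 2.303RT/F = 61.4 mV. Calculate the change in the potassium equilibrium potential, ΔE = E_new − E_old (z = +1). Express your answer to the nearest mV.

-23 mV

E_old = (61.4/1)·log₁₀(9.20/156) = -75.48 mV
E_new = (61.4/1)·log₁₀(9.20/365) = -98.15 mV
ΔE = -98.15 − (-75.48) = -22.67 mV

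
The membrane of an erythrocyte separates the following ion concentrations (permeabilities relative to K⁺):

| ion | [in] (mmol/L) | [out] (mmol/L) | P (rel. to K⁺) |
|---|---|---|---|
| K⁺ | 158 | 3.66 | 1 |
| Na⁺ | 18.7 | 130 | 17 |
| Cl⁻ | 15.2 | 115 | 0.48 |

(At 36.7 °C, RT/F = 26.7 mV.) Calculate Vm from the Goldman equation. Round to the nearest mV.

38 mV

Vm = 26.7 · ln[(Σ P·[cation]ₒ + Σ P·[anion]ᵢ) / (Σ P·[cation]ᵢ + Σ P·[anion]ₒ)]
Numerator = 1×3.66 + 17×130 + 0.48×15.2 = 2221
Denominator = 1×158 + 17×18.7 + 0.48×115 = 531.1
Vm = 26.7 · ln(4.1818) = 26.7 × (1.4307) = 38.20 mV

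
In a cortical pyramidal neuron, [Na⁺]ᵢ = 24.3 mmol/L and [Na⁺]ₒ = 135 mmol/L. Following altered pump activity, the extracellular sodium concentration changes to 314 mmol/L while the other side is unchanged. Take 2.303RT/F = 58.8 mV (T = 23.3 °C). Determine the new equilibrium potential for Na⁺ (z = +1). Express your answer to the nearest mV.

After the shift: [Na⁺]_out = 314, [Na⁺]_in = 24.3 mmol/L.
E_new = (58.8/1)·log₁₀(314/24.3) = 58.80 · (1.1113) = 65.35 mV

65 mV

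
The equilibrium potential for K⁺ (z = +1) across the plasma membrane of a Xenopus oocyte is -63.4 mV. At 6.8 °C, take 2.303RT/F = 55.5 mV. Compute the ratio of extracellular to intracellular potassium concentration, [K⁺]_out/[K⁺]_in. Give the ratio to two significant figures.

log₁₀([out]/[in]) = E·z/(55.5) = -63.4 × 1 / 55.5 = -1.1423
[out]/[in] = 10^(-1.1423) = 0.07205

0.072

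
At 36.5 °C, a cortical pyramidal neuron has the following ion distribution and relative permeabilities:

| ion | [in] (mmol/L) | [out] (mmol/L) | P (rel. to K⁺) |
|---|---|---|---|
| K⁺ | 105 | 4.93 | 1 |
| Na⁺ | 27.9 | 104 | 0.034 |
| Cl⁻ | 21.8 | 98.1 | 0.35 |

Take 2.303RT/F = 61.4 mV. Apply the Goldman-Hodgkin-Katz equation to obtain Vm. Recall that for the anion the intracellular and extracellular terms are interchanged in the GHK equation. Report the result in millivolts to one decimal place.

Vm = 61.4 · log₁₀[(Σ P·[cation]ₒ + Σ P·[anion]ᵢ) / (Σ P·[cation]ᵢ + Σ P·[anion]ₒ)]
Numerator = 1×4.93 + 0.034×104 + 0.35×21.8 = 16.1
Denominator = 1×105 + 0.034×27.9 + 0.35×98.1 = 140.3
Vm = 61.4 · log₁₀(0.11474) = 61.4 × (-0.9403) = -57.73 mV

-57.7 mV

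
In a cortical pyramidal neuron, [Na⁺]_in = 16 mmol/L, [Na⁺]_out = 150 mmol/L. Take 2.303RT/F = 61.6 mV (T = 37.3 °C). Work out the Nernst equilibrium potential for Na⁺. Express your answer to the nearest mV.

60 mV

E = (61.6/z) · log₁₀([Na⁺]_out/[Na⁺]_in) with z = +1.
= (61.6/1) · log₁₀(150/16) = 61.60 · log₁₀(9.375)
= 61.60 · (0.9720) = 59.87 mV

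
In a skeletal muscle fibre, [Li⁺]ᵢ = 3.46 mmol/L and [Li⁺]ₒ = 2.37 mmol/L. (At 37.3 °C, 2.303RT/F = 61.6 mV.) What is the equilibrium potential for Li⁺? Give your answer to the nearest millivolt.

E = (61.6/z) · log₁₀([Li⁺]_out/[Li⁺]_in) with z = +1.
= (61.6/1) · log₁₀(2.37/3.46) = 61.60 · log₁₀(0.685)
= 61.60 · (-0.1643) = -10.12 mV

-10 mV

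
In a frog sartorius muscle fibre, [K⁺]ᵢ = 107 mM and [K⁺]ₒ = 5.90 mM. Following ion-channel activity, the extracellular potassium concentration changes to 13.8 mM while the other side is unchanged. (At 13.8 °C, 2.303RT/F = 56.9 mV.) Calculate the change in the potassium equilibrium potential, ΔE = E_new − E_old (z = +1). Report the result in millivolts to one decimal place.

E_old = (56.9/1)·log₁₀(5.90/107) = -71.61 mV
E_new = (56.9/1)·log₁₀(13.8/107) = -50.61 mV
ΔE = -50.61 − (-71.61) = 21.00 mV

21.0 mV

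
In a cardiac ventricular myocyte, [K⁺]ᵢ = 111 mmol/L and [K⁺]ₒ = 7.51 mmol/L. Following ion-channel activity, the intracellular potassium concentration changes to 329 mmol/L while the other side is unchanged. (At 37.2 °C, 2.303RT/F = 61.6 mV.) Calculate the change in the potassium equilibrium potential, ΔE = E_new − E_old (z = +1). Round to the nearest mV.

-29 mV

E_old = (61.6/1)·log₁₀(7.51/111) = -72.05 mV
E_new = (61.6/1)·log₁₀(7.51/329) = -101.12 mV
ΔE = -101.12 − (-72.05) = -29.07 mV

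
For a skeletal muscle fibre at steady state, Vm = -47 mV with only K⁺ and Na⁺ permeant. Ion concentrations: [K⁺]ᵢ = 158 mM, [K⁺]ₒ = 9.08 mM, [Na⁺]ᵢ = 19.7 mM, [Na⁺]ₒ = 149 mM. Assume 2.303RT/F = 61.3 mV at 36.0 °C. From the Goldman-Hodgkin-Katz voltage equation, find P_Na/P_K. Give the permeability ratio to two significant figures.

0.12

Let α = P_Na/P_K. GHK: Vm = 61.3·log₁₀[(Kₒ + α·Naₒ)/(Kᵢ + α·Naᵢ)].
10^(Vm/61.3) = 10^(-47.0/61.3) = 0.17111
So 0.17111·(Kᵢ + α·Naᵢ) = Kₒ + α·Naₒ → α = (0.17111·158.0 − 9.08) / (149.0 − 0.17111·19.7)
α = (27.04 − 9.08) / (149.0 − 3.371) = 17.96/145.6 = 0.1233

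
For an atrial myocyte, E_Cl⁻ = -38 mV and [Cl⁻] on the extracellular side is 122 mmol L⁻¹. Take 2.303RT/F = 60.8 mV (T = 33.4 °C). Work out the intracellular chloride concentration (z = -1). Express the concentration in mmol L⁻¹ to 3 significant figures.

Nernst: E = (60.8/-1) · log₁₀([out]/[in]), so log₁₀([out]/[in]) = -38.0 × -1 / 60.8 = 0.6250.
[out]/[in] = 10^(0.6250) = 4.217.
[in] = 122 / 4.217 = 28.93 mmol L⁻¹.

28.9 mmol L⁻¹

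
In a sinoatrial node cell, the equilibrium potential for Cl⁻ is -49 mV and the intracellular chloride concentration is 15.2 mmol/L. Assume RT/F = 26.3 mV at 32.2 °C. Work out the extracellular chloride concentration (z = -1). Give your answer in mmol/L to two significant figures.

Nernst: E = (26.3/-1) · ln([out]/[in]), so ln([out]/[in]) = -49.0 × -1 / 26.3 = 1.8631.
[out]/[in] = e^(1.8631) = 6.444.
[out] = 6.444 × 15.2 = 97.95 mmol/L.

98 mmol/L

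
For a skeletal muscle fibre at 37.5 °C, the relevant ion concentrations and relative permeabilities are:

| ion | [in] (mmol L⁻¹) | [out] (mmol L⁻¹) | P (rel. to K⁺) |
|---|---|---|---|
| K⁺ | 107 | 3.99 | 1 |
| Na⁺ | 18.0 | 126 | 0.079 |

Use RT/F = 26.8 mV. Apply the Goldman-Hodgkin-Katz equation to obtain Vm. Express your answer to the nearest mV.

Vm = 26.8 · ln[(Σ P·[cation]ₒ + Σ P·[anion]ᵢ) / (Σ P·[cation]ᵢ + Σ P·[anion]ₒ)]
Numerator = 1×3.99 + 0.079×126 = 13.94
Denominator = 1×107 + 0.079×18.0 = 108.4
Vm = 26.8 · ln(0.12861) = 26.8 × (-2.0510) = -54.97 mV

-55 mV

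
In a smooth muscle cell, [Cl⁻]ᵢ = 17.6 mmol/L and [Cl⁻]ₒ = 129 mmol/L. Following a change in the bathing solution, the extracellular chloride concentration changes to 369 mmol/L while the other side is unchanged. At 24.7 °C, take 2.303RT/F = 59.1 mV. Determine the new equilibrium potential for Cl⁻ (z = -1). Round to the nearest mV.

-78 mV

After the shift: [Cl⁻]_out = 369, [Cl⁻]_in = 17.6 mmol/L.
E_new = (59.1/-1)·log₁₀(369/17.6) = -59.10 · (1.3215) = -78.10 mV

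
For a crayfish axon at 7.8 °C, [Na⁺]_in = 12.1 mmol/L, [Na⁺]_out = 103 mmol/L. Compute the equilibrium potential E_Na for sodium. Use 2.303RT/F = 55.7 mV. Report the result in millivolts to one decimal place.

51.8 mV

E = (55.7/z) · log₁₀([Na⁺]_out/[Na⁺]_in) with z = +1.
= (55.7/1) · log₁₀(103/12.1) = 55.70 · log₁₀(8.512)
= 55.70 · (0.9301) = 51.80 mV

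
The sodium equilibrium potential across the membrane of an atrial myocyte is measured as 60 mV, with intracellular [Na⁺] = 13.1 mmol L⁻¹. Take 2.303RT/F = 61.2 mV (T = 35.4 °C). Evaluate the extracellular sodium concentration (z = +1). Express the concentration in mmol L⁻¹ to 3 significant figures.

125 mmol L⁻¹

Nernst: E = (61.2/1) · log₁₀([out]/[in]), so log₁₀([out]/[in]) = 60.0 × 1 / 61.2 = 0.9804.
[out]/[in] = 10^(0.9804) = 9.559.
[out] = 9.559 × 13.1 = 125.2 mmol L⁻¹.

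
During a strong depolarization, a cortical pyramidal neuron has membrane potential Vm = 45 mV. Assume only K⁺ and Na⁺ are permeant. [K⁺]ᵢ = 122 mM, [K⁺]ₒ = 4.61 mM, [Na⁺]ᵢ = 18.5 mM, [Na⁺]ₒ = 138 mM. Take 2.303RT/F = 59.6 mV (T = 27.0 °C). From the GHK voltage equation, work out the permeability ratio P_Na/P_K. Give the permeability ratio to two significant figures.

21

Let α = P_Na/P_K. GHK: Vm = 59.6·log₁₀[(Kₒ + α·Naₒ)/(Kᵢ + α·Naᵢ)].
10^(Vm/59.6) = 10^(45.0/59.6) = 5.689
So 5.689·(Kᵢ + α·Naᵢ) = Kₒ + α·Naₒ → α = (5.689·122.0 − 4.61) / (138.0 − 5.689·18.5)
α = (694.1 − 4.61) / (138.0 − 105.2) = 689.4/32.75 = 21.05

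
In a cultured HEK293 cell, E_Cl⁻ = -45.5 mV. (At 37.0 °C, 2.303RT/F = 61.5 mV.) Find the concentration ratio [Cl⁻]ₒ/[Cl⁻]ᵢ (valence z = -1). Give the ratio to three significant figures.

5.49

log₁₀([out]/[in]) = E·z/(61.5) = -45.5 × -1 / 61.5 = 0.7398
[out]/[in] = 10^(0.7398) = 5.493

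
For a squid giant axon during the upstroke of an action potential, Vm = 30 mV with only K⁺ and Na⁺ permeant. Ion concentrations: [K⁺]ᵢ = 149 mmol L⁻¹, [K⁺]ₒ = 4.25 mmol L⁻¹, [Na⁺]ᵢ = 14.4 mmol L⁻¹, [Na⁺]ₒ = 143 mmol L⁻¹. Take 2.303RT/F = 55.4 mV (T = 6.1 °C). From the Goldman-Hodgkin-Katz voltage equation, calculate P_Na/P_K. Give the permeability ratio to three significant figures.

Let α = P_Na/P_K. GHK: Vm = 55.4·log₁₀[(Kₒ + α·Naₒ)/(Kᵢ + α·Naᵢ)].
10^(Vm/55.4) = 10^(30.0/55.4) = 3.4795
So 3.4795·(Kᵢ + α·Naᵢ) = Kₒ + α·Naₒ → α = (3.4795·149.0 − 4.25) / (143.0 − 3.4795·14.4)
α = (518.4 − 4.25) / (143.0 − 50.1) = 514.2/92.9 = 5.535

5.54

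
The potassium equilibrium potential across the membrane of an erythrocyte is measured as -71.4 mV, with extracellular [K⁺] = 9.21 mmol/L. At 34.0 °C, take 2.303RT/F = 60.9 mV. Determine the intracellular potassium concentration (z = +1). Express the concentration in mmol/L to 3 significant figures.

Nernst: E = (60.9/1) · log₁₀([out]/[in]), so log₁₀([out]/[in]) = -71.4 × 1 / 60.9 = -1.1724.
[out]/[in] = 10^(-1.1724) = 0.06723.
[in] = 9.21 / 0.06723 = 137 mmol/L.

137 mmol/L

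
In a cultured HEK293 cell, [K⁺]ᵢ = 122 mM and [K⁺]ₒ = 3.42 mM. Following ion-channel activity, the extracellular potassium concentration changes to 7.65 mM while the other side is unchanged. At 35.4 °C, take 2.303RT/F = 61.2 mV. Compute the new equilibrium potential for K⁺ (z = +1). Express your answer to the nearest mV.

After the shift: [K⁺]_out = 7.65, [K⁺]_in = 122 mM.
E_new = (61.2/1)·log₁₀(7.65/122) = 61.20 · (-1.2027) = -73.61 mV

-74 mV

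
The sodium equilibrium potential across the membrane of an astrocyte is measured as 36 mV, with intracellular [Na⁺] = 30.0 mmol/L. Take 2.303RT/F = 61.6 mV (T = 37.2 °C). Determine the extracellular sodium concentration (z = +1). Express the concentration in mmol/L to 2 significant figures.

Nernst: E = (61.6/1) · log₁₀([out]/[in]), so log₁₀([out]/[in]) = 36.0 × 1 / 61.6 = 0.5844.
[out]/[in] = 10^(0.5844) = 3.841.
[out] = 3.841 × 30.0 = 115.2 mmol/L.

120 mmol/L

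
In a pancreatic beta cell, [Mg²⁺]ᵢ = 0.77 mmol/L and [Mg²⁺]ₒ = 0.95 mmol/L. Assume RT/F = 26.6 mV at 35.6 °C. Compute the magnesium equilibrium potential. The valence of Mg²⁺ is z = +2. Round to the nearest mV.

E = (26.6/z) · ln([Mg²⁺]_out/[Mg²⁺]_in) with z = +2.
= (26.6/2) · ln(0.95/0.77) = 13.30 · ln(1.234)
= 13.30 · (0.2101) = 2.79 mV

3 mV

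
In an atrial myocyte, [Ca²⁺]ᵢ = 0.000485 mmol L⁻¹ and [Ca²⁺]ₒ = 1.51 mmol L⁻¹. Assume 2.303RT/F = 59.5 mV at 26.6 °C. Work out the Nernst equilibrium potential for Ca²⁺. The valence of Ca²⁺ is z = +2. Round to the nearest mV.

104 mV

E = (59.5/z) · log₁₀([Ca²⁺]_out/[Ca²⁺]_in) with z = +2.
= (59.5/2) · log₁₀(1.51/0.000485) = 29.75 · log₁₀(3113)
= 29.75 · (3.4932) = 103.92 mV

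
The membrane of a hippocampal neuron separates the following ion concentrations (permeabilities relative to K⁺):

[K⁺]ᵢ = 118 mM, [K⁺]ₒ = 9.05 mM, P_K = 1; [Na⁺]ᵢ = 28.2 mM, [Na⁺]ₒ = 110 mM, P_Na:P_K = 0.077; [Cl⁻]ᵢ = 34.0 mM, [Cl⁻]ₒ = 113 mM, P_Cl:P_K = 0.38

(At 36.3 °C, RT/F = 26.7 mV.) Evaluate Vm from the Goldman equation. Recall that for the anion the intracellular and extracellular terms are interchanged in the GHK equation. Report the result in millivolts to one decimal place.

Vm = 26.7 · ln[(Σ P·[cation]ₒ + Σ P·[anion]ᵢ) / (Σ P·[cation]ᵢ + Σ P·[anion]ₒ)]
Numerator = 1×9.05 + 0.077×110 + 0.38×34.0 = 30.44
Denominator = 1×118 + 0.077×28.2 + 0.38×113 = 163.1
Vm = 26.7 · ln(0.18662) = 26.7 × (-1.6787) = -44.82 mV

-44.8 mV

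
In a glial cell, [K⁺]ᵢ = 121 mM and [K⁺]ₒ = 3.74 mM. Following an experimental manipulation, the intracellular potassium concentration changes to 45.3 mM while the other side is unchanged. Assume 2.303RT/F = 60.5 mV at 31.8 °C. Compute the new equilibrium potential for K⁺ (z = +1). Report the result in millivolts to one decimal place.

-65.5 mV

After the shift: [K⁺]_out = 3.74, [K⁺]_in = 45.3 mM.
E_new = (60.5/1)·log₁₀(3.74/45.3) = 60.50 · (-1.0832) = -65.54 mV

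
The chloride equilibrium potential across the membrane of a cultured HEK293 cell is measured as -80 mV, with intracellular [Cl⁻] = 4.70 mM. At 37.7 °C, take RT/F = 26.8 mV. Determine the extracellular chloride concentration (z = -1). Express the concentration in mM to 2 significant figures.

93 mM

Nernst: E = (26.8/-1) · ln([out]/[in]), so ln([out]/[in]) = -80.0 × -1 / 26.8 = 2.9851.
[out]/[in] = e^(2.9851) = 19.79.
[out] = 19.79 × 4.70 = 93 mM.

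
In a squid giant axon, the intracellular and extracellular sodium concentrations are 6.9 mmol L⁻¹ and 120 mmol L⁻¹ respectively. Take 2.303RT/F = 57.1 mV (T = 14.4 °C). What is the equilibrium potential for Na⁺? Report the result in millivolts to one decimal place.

70.8 mV

E = (57.1/z) · log₁₀([Na⁺]_out/[Na⁺]_in) with z = +1.
= (57.1/1) · log₁₀(120/6.9) = 57.10 · log₁₀(17.39)
= 57.10 · (1.2403) = 70.82 mV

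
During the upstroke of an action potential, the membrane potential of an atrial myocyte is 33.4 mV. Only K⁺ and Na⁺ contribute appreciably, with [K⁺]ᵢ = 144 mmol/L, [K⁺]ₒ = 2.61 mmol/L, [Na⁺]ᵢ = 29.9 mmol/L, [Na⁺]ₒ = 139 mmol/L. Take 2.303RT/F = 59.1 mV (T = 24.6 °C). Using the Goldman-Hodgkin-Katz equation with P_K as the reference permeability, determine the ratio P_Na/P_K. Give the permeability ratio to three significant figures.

Let α = P_Na/P_K. GHK: Vm = 59.1·log₁₀[(Kₒ + α·Naₒ)/(Kᵢ + α·Naᵢ)].
10^(Vm/59.1) = 10^(33.4/59.1) = 3.674
So 3.674·(Kᵢ + α·Naᵢ) = Kₒ + α·Naₒ → α = (3.674·144.0 − 2.61) / (139.0 − 3.674·29.9)
α = (529.1 − 2.61) / (139.0 − 109.9) = 526.5/29.15 = 18.06

18.1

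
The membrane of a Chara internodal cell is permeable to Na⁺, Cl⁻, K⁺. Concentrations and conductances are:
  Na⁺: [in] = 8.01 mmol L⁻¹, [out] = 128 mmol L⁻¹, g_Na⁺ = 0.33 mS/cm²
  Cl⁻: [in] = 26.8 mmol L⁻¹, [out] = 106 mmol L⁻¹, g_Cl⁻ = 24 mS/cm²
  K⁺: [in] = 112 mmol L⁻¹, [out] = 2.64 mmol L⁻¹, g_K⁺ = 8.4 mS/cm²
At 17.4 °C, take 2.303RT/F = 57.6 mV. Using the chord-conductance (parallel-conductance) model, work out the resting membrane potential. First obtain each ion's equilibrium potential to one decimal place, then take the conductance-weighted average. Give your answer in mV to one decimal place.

-48.6 mV

E_Na⁺ = (57.6/1)·log₁₀(128/8.01) = 69.3 mV
E_Cl⁻ = (57.6/-1)·log₁₀(106/26.8) = -34.4 mV
E_K⁺ = (57.6/1)·log₁₀(2.64/112) = -93.8 mV
Vm = (Σ gᵢEᵢ)/(Σ gᵢ) = (0.33·69.3 + 24·-34.4 + 8.4·-93.8) / (0.33 + 24 + 8.4)
= -1590.65 / 32.73 = -48.60 mV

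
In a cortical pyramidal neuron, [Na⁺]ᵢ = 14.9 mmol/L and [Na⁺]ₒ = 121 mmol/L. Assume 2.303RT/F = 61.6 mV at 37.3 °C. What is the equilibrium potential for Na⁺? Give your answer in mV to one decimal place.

E = (61.6/z) · log₁₀([Na⁺]_out/[Na⁺]_in) with z = +1.
= (61.6/1) · log₁₀(121/14.9) = 61.60 · log₁₀(8.121)
= 61.60 · (0.9096) = 56.03 mV

56.0 mV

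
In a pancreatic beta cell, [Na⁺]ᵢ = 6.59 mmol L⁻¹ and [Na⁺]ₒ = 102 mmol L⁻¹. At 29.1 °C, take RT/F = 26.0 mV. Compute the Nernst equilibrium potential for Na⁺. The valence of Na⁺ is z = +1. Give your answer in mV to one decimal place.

71.2 mV

E = (26.0/z) · ln([Na⁺]_out/[Na⁺]_in) with z = +1.
= (26.0/1) · ln(102/6.59) = 26.00 · ln(15.48)
= 26.00 · (2.7394) = 71.22 mV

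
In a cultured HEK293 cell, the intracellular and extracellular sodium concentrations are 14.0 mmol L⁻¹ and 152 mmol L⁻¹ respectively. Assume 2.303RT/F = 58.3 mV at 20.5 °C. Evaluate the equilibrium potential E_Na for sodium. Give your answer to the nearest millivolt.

E = (58.3/z) · log₁₀([Na⁺]_out/[Na⁺]_in) with z = +1.
= (58.3/1) · log₁₀(152/14.0) = 58.30 · log₁₀(10.86)
= 58.30 · (1.0357) = 60.38 mV

60 mV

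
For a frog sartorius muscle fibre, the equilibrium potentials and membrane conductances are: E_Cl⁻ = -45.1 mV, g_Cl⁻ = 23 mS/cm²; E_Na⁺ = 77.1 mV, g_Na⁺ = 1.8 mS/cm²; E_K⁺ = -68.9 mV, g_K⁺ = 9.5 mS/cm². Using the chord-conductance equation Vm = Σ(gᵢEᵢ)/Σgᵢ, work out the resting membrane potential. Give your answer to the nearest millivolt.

-45 mV

Σ gᵢEᵢ = 23·(-45.1) + 1.8·(77.1) + 9.5·(-68.9) = -1553.07
Σ gᵢ = 23 + 1.8 + 9.5 = 34.3
Vm = -1553.07 / 34.3 = -45.28 mV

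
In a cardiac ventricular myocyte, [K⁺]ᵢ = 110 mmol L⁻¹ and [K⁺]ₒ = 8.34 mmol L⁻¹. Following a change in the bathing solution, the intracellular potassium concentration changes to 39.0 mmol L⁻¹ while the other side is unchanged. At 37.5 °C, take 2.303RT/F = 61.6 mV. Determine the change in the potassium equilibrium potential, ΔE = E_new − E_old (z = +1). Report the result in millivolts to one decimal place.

27.7 mV

E_old = (61.6/1)·log₁₀(8.34/110) = -69.01 mV
E_new = (61.6/1)·log₁₀(8.34/39.0) = -41.27 mV
ΔE = -41.27 − (-69.01) = 27.74 mV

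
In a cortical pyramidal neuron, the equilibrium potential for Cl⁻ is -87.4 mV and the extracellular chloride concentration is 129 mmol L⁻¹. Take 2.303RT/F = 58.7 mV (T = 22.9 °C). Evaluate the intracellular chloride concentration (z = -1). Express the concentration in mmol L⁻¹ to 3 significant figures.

Nernst: E = (58.7/-1) · log₁₀([out]/[in]), so log₁₀([out]/[in]) = -87.4 × -1 / 58.7 = 1.4889.
[out]/[in] = 10^(1.4889) = 30.83.
[in] = 129 / 30.83 = 4.185 mmol L⁻¹.

4.18 mmol L⁻¹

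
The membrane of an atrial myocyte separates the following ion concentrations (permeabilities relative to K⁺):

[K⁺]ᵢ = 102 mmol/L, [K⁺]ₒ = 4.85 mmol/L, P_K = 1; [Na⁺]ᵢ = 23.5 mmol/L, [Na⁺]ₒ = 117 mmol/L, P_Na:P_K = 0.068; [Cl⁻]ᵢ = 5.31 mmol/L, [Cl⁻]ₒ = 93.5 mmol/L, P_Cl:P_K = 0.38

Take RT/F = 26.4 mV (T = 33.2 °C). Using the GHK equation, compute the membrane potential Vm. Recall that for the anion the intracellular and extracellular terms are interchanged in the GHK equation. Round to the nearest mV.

Vm = 26.4 · ln[(Σ P·[cation]ₒ + Σ P·[anion]ᵢ) / (Σ P·[cation]ᵢ + Σ P·[anion]ₒ)]
Numerator = 1×4.85 + 0.068×117 + 0.38×5.31 = 14.82
Denominator = 1×102 + 0.068×23.5 + 0.38×93.5 = 139.1
Vm = 26.4 · ln(0.10655) = 26.4 × (-2.2392) = -59.11 mV

-59 mV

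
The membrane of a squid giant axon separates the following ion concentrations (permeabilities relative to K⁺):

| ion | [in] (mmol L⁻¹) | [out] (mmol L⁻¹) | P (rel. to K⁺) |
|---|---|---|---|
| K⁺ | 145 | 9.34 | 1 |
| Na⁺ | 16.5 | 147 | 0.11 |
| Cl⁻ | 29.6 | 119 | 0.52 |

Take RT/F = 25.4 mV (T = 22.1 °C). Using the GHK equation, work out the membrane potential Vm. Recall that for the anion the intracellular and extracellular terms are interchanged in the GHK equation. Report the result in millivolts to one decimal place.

Vm = 25.4 · ln[(Σ P·[cation]ₒ + Σ P·[anion]ᵢ) / (Σ P·[cation]ᵢ + Σ P·[anion]ₒ)]
Numerator = 1×9.34 + 0.11×147 + 0.52×29.6 = 40.9
Denominator = 1×145 + 0.11×16.5 + 0.52×119 = 208.7
Vm = 25.4 · ln(0.19599) = 25.4 × (-1.6297) = -41.39 mV

-41.4 mV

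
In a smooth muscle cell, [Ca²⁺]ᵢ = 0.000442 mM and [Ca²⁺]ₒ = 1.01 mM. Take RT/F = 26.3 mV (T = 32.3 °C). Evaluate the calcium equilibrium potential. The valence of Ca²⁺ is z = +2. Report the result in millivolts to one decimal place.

E = (26.3/z) · ln([Ca²⁺]_out/[Ca²⁺]_in) with z = +2.
= (26.3/2) · ln(1.01/0.000442) = 13.15 · ln(2285)
= 13.15 · (7.7342) = 101.70 mV

101.7 mV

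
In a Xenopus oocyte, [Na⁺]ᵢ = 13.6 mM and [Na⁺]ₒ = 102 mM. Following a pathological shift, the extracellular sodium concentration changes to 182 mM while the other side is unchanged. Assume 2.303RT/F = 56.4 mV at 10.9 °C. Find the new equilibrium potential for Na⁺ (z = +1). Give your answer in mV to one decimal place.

After the shift: [Na⁺]_out = 182, [Na⁺]_in = 13.6 mM.
E_new = (56.4/1)·log₁₀(182/13.6) = 56.40 · (1.1265) = 63.54 mV

63.5 mV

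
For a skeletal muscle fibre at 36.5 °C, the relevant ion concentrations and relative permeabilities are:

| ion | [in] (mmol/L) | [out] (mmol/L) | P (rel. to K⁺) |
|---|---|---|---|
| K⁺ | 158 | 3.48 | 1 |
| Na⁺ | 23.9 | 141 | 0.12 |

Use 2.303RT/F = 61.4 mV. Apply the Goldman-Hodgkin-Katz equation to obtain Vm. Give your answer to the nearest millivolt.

Vm = 61.4 · log₁₀[(Σ P·[cation]ₒ + Σ P·[anion]ᵢ) / (Σ P·[cation]ᵢ + Σ P·[anion]ₒ)]
Numerator = 1×3.48 + 0.12×141 = 20.4
Denominator = 1×158 + 0.12×23.9 = 160.9
Vm = 61.4 · log₁₀(0.12681) = 61.4 × (-0.8968) = -55.07 mV

-55 mV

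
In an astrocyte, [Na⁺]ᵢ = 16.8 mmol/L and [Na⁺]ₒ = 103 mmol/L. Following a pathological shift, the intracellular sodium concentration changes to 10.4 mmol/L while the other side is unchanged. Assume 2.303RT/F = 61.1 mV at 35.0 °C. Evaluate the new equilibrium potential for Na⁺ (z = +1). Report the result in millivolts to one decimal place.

60.8 mV

After the shift: [Na⁺]_out = 103, [Na⁺]_in = 10.4 mmol/L.
E_new = (61.1/1)·log₁₀(103/10.4) = 61.10 · (0.9958) = 60.84 mV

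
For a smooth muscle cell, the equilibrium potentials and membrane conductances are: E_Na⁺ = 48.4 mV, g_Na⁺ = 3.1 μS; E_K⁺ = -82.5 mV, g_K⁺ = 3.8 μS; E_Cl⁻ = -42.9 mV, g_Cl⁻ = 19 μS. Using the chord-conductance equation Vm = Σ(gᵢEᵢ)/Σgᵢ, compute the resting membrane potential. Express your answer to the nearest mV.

-38 mV

Σ gᵢEᵢ = 3.1·(48.4) + 3.8·(-82.5) + 19·(-42.9) = -978.56
Σ gᵢ = 3.1 + 3.8 + 19 = 25.9
Vm = -978.56 / 25.9 = -37.78 mV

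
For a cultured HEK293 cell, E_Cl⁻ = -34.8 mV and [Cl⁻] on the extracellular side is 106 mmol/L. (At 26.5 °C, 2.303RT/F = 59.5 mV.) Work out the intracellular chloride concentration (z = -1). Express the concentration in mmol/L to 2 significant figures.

28 mmol/L

Nernst: E = (59.5/-1) · log₁₀([out]/[in]), so log₁₀([out]/[in]) = -34.8 × -1 / 59.5 = 0.5849.
[out]/[in] = 10^(0.5849) = 3.845.
[in] = 106 / 3.845 = 27.57 mmol/L.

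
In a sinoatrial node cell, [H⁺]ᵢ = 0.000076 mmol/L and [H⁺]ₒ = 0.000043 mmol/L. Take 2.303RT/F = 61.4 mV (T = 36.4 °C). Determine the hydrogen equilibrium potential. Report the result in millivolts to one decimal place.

E = (61.4/z) · log₁₀([H⁺]_out/[H⁺]_in) with z = +1.
= (61.4/1) · log₁₀(0.000043/0.000076) = 61.40 · log₁₀(0.5658)
= 61.40 · (-0.2473) = -15.19 mV

-15.2 mV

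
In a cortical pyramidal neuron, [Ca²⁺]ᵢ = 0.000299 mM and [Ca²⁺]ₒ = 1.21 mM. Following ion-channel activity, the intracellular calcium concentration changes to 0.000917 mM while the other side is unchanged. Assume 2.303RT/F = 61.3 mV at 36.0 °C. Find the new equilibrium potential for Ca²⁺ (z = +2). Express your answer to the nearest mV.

96 mV

After the shift: [Ca²⁺]_out = 1.21, [Ca²⁺]_in = 0.000917 mM.
E_new = (61.3/2)·log₁₀(1.21/0.000917) = 30.65 · (3.1204) = 95.64 mV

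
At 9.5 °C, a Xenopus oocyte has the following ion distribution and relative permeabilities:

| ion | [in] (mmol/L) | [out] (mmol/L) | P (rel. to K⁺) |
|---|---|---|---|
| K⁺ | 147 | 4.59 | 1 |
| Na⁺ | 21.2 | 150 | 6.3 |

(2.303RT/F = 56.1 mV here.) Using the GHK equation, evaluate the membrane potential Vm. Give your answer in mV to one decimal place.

Vm = 56.1 · log₁₀[(Σ P·[cation]ₒ + Σ P·[anion]ᵢ) / (Σ P·[cation]ᵢ + Σ P·[anion]ₒ)]
Numerator = 1×4.59 + 6.3×150 = 949.6
Denominator = 1×147 + 6.3×21.2 = 280.6
Vm = 56.1 · log₁₀(3.3846) = 56.1 × (0.5295) = 29.71 mV

29.7 mV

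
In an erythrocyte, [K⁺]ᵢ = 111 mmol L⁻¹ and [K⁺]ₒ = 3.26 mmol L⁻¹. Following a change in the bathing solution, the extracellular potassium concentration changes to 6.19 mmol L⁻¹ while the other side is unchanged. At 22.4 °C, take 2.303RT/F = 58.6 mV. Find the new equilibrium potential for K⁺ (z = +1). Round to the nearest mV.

After the shift: [K⁺]_out = 6.19, [K⁺]_in = 111 mmol L⁻¹.
E_new = (58.6/1)·log₁₀(6.19/111) = 58.60 · (-1.2536) = -73.46 mV

-73 mV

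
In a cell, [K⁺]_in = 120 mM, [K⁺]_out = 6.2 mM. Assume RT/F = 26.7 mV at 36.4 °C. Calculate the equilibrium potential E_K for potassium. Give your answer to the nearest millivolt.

-79 mV

E = (26.7/z) · ln([K⁺]_out/[K⁺]_in) with z = +1.
= (26.7/1) · ln(6.2/120) = 26.70 · ln(0.05167)
= 26.70 · (-2.9629) = -79.11 mV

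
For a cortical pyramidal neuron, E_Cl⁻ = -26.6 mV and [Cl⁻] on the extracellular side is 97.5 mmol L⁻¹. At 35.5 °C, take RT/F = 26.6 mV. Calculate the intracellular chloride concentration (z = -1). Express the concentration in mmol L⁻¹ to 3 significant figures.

Nernst: E = (26.6/-1) · ln([out]/[in]), so ln([out]/[in]) = -26.6 × -1 / 26.6 = 1.0000.
[out]/[in] = e^(1.0000) = 2.718.
[in] = 97.5 / 2.718 = 35.87 mmol L⁻¹.

35.9 mmol L⁻¹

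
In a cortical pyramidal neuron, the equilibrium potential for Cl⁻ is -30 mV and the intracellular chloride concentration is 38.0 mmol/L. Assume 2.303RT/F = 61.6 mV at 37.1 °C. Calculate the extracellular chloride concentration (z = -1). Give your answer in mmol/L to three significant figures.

117 mmol/L

Nernst: E = (61.6/-1) · log₁₀([out]/[in]), so log₁₀([out]/[in]) = -30.0 × -1 / 61.6 = 0.4870.
[out]/[in] = 10^(0.4870) = 3.069.
[out] = 3.069 × 38.0 = 116.6 mmol/L.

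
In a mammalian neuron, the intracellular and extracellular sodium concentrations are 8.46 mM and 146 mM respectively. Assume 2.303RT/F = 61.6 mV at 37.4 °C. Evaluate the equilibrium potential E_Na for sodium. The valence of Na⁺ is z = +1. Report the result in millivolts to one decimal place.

E = (61.6/z) · log₁₀([Na⁺]_out/[Na⁺]_in) with z = +1.
= (61.6/1) · log₁₀(146/8.46) = 61.60 · log₁₀(17.26)
= 61.60 · (1.2370) = 76.20 mV

76.2 mV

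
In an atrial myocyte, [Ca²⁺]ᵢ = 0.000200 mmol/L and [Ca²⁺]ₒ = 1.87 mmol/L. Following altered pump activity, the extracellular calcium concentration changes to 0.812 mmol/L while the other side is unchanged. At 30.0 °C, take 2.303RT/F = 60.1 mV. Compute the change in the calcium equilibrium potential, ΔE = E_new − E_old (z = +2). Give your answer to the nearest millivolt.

-11 mV

E_old = (60.1/2)·log₁₀(1.87/0.000200) = 119.32 mV
E_new = (60.1/2)·log₁₀(0.812/0.000200) = 108.44 mV
ΔE = 108.44 − (119.32) = -10.89 mV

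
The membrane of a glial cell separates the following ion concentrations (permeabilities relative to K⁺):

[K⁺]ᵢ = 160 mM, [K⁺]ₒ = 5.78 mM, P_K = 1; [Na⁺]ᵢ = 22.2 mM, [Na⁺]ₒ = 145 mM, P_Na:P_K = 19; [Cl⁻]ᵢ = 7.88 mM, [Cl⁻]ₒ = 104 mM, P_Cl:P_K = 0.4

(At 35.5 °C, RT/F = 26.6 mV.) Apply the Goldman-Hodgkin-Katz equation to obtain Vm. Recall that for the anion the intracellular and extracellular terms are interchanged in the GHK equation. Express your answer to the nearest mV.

Vm = 26.6 · ln[(Σ P·[cation]ₒ + Σ P·[anion]ᵢ) / (Σ P·[cation]ᵢ + Σ P·[anion]ₒ)]
Numerator = 1×5.78 + 19×145 + 0.4×7.88 = 2764
Denominator = 1×160 + 19×22.2 + 0.4×104 = 623.4
Vm = 26.6 · ln(4.4336) = 26.6 × (1.4892) = 39.61 mV

40 mV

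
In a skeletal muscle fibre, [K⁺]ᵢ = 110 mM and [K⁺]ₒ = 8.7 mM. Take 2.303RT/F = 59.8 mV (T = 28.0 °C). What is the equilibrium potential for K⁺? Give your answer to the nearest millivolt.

-66 mV

E = (59.8/z) · log₁₀([K⁺]_out/[K⁺]_in) with z = +1.
= (59.8/1) · log₁₀(8.7/110) = 59.80 · log₁₀(0.07909)
= 59.80 · (-1.1019) = -65.89 mV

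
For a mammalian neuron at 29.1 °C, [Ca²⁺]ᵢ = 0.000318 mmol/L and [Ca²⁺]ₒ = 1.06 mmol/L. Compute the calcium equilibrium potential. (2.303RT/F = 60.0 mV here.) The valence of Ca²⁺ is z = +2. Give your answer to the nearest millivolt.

E = (60.0/z) · log₁₀([Ca²⁺]_out/[Ca²⁺]_in) with z = +2.
= (60.0/2) · log₁₀(1.06/0.000318) = 30.00 · log₁₀(3333)
= 30.00 · (3.5229) = 105.69 mV

106 mV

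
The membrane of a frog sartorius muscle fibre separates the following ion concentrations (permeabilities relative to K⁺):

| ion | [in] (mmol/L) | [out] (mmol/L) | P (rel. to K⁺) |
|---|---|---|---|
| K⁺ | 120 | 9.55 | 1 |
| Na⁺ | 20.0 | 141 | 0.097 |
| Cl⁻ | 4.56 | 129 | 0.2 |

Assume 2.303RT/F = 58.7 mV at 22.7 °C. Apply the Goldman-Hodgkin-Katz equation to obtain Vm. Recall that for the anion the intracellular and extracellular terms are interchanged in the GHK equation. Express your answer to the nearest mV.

-46 mV

Vm = 58.7 · log₁₀[(Σ P·[cation]ₒ + Σ P·[anion]ᵢ) / (Σ P·[cation]ᵢ + Σ P·[anion]ₒ)]
Numerator = 1×9.55 + 0.097×141 + 0.2×4.56 = 24.14
Denominator = 1×120 + 0.097×20.0 + 0.2×129 = 147.7
Vm = 58.7 · log₁₀(0.16339) = 58.7 × (-0.7868) = -46.18 mV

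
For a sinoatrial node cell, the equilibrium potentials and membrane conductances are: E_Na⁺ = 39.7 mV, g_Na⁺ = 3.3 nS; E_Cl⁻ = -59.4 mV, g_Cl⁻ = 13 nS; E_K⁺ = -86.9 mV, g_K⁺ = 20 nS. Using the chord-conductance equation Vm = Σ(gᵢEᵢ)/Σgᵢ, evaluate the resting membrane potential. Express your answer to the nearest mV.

-66 mV

Σ gᵢEᵢ = 3.3·(39.7) + 13·(-59.4) + 20·(-86.9) = -2379.19
Σ gᵢ = 3.3 + 13 + 20 = 36.3
Vm = -2379.19 / 36.3 = -65.54 mV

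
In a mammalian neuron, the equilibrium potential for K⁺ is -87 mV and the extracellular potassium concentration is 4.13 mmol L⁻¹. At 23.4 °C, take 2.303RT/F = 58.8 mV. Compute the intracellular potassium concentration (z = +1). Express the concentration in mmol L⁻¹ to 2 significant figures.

Nernst: E = (58.8/1) · log₁₀([out]/[in]), so log₁₀([out]/[in]) = -87.0 × 1 / 58.8 = -1.4796.
[out]/[in] = 10^(-1.4796) = 0.03314.
[in] = 4.13 / 0.03314 = 124.6 mmol L⁻¹.

120 mmol L⁻¹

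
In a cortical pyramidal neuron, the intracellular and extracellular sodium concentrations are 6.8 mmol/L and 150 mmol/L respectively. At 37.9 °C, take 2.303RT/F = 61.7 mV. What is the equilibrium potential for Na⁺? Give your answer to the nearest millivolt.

83 mV

E = (61.7/z) · log₁₀([Na⁺]_out/[Na⁺]_in) with z = +1.
= (61.7/1) · log₁₀(150/6.8) = 61.70 · log₁₀(22.06)
= 61.70 · (1.3436) = 82.90 mV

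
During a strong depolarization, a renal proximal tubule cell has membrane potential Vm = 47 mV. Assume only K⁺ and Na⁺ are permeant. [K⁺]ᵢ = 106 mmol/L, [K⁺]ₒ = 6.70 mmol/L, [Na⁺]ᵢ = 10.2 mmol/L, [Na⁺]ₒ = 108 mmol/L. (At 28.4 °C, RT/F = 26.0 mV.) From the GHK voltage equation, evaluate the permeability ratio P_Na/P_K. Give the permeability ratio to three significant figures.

14.0

Let α = P_Na/P_K. GHK: Vm = 26.0·ln[(Kₒ + α·Naₒ)/(Kᵢ + α·Naᵢ)].
e^(Vm/26.0) = e^(47.0/26.0) = 6.0964
So 6.0964·(Kᵢ + α·Naᵢ) = Kₒ + α·Naₒ → α = (6.0964·106.0 − 6.7) / (108.0 − 6.0964·10.2)
α = (646.2 − 6.7) / (108.0 − 62.18) = 639.5/45.82 = 13.96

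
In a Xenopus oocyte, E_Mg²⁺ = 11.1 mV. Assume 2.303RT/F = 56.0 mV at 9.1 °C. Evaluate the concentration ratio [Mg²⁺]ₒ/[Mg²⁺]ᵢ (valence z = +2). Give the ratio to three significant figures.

log₁₀([out]/[in]) = E·z/(56.0) = 11.1 × 2 / 56.0 = 0.3964
[out]/[in] = 10^(0.3964) = 2.491

2.49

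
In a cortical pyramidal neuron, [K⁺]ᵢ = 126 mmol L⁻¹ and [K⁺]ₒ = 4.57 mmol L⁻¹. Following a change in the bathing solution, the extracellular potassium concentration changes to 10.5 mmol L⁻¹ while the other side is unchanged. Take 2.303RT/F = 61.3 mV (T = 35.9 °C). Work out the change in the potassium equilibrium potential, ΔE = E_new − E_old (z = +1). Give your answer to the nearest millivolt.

22 mV

E_old = (61.3/1)·log₁₀(4.57/126) = -88.30 mV
E_new = (61.3/1)·log₁₀(10.5/126) = -66.15 mV
ΔE = -66.15 − (-88.30) = 22.15 mV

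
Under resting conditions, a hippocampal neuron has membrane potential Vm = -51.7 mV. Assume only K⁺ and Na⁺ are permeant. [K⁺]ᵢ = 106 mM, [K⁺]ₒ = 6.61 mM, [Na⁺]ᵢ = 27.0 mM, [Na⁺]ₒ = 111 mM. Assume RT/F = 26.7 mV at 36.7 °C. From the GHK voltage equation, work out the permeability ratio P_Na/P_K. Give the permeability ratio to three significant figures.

0.0810

Let α = P_Na/P_K. GHK: Vm = 26.7·ln[(Kₒ + α·Naₒ)/(Kᵢ + α·Naᵢ)].
e^(Vm/26.7) = e^(-51.7/26.7) = 0.14423
So 0.14423·(Kᵢ + α·Naᵢ) = Kₒ + α·Naₒ → α = (0.14423·106.0 − 6.61) / (111.0 − 0.14423·27.0)
α = (15.29 − 6.61) / (111.0 − 3.894) = 8.679/107.1 = 0.08103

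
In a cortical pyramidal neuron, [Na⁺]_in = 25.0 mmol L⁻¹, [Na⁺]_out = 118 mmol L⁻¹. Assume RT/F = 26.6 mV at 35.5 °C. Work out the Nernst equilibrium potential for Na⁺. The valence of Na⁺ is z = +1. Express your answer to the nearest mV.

E = (26.6/z) · ln([Na⁺]_out/[Na⁺]_in) with z = +1.
= (26.6/1) · ln(118/25.0) = 26.60 · ln(4.72)
= 26.60 · (1.5518) = 41.28 mV

41 mV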